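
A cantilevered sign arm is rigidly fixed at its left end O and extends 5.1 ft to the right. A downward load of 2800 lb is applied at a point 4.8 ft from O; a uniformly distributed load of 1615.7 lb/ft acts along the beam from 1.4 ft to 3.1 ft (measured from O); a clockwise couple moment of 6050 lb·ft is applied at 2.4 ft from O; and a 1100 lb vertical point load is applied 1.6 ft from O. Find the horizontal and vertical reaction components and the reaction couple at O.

Resultant of the distributed load: 1615.7 × 1.7 = 2746.69 lb at 2.25 ft from O.
ΣF_x = 0: O_x = 0.
ΣF_y = 0: O_y − 2800 − 1615.7·1.7 − 1100 = 0 → O_y = 6647 lb.
ΣM about O: M_O − 2800·4.8 − (1615.7·1.7)·2.25 − 6050 − 1100·1.6 = 0 → M_O = 27430 lb·ft.

O_x = 0, O_y = 6647 lb, M_O = 27430 lb·ft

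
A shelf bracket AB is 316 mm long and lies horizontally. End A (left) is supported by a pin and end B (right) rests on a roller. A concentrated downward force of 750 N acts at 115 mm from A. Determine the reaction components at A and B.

A_x = 0, A_y = 477.1 N, B_y = 272.9 N

Taking moments about A: B_y·316 − 750·115 = 0 → B_y = 86250/316 = 272.943 ≈ 272.9 N.
ΣF_y = 0: A_y + 272.943 − 750 = 0 → A_y = 477.1 N.
ΣF_x = 0: no horizontal applied forces, so A_x = 0.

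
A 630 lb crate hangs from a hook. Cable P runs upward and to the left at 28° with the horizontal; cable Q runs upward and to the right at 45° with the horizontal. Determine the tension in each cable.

T_P = 465.8 lb, T_Q = 581.7 lb

ΣF_x = 0: −T_P·cos28° + T_Q·cos45° = 0 → T_Q = 1.24868·T_P.
ΣF_y = 0: T_P·sin28° + T_Q·sin45° = 630.
Substitute: T_P·(0.469472 + 1.24868·0.707107) = 630 → T_P = 465.831 ≈ 465.8 lb.
Then T_Q = 1.24868 × 465.831 = 581.7 lb.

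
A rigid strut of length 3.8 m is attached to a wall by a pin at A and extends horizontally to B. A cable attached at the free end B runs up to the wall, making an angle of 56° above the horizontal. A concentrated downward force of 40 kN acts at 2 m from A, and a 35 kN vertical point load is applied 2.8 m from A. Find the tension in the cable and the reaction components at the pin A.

T = 56.50 kN, A_x = 31.60 kN, A_y = 28.16 kN

ΣM about A: T·sin56°·3.8 − 40·2 − 35·2.8 = 0 → T = 178/(3.8·0.829038) = 56.5018 ≈ 56.50 kN.
ΣF_x = 0: A_x − T·cos56° = 0 → A_x = 56.5018 × 0.559193 = 31.60 kN.
ΣF_y = 0: A_y + T·sin56° − 40 − 35 = 0 → A_y = 75 − 56.5018 × 0.829038 = 28.16 kN.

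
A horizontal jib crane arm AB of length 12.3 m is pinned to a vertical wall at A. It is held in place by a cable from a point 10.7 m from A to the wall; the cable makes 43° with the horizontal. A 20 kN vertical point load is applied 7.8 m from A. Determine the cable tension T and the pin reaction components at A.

T = 21.38 kN, A_x = 15.63 kN, A_y = 5.421 kN

ΣM about A: T·sin43°·10.7 − 20·7.8 = 0 → T = 156/(10.7·0.681998) = 21.3775 ≈ 21.38 kN.
ΣF_x = 0: A_x − T·cos43° = 0 → A_x = 21.3775 × 0.731354 = 15.63 kN.
ΣF_y = 0: A_y + T·sin43° − 20 = 0 → A_y = 20 − 21.3775 × 0.681998 = 5.421 kN.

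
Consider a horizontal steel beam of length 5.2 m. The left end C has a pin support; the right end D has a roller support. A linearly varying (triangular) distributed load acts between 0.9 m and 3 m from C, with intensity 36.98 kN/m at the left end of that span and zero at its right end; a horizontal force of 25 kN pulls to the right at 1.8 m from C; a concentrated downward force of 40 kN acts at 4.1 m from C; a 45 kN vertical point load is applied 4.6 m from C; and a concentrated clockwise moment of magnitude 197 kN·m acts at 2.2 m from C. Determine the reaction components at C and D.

C_x = -25.00 kN, C_y = 2.651 kN, D_y = 121.2 kN

Resultant of the triangular load: ½ × 36.98 × 2.1 = 38.829 kN, acting at 1.6 m from C (one-third of the span from the peak).
ΣM about C: D_y·5.2 − (½·36.98·2.1)·1.6 − 40·4.1 − 45·4.6 − 197 = 0 → D_y = 630.1264/5.2 = 121.178 ≈ 121.2 kN.
ΣF_y = 0: C_y + 121.178 − ½·36.98·2.1 − 40 − 45 = 0 → C_y = 2.651 kN.
ΣF_x = 0: C_x + 25 = 0 → C_x = -25.00 kN.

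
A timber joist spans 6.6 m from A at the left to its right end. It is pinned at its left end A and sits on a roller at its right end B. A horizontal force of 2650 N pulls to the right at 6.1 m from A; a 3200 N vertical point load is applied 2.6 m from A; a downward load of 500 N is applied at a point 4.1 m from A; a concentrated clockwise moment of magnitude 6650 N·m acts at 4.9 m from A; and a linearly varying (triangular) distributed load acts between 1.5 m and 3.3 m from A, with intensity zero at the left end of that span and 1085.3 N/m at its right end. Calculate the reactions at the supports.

Resultant of the triangular load: ½ × 1085.3 × 1.8 = 976.77 N, acting at 2.7 m from A (one-third of the span from the peak).
Taking moments about A: B_y·6.6 − 3200·2.6 − 500·4.1 − 6650 − (½·1085.3·1.8)·2.7 = 0 → B_y = 19657.279/6.6 = 2978.38 ≈ 2978 N.
ΣF_y = 0: A_y + 2978.38 − 3200 − 500 − ½·1085.3·1.8 = 0 → A_y = 1698 N.
ΣF_x = 0: A_x + 2650 = 0 → A_x = -2650 N.

A_x = -2650 N, A_y = 1698 N, B_y = 2978 N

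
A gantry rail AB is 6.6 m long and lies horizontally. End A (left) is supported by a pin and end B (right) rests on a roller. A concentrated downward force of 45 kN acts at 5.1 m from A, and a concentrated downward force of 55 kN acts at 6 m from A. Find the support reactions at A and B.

Moments about A: B_y·6.6 − 45·5.1 − 55·6 = 0 → B_y = 559.5/6.6 = 84.7727 ≈ 84.77 kN.
ΣF_y = 0: A_y + 84.7727 − 45 − 55 = 0 → A_y = 15.23 kN.
ΣF_x = 0: no horizontal applied forces, so A_x = 0.

A_x = 0, A_y = 15.23 kN, B_y = 84.77 kN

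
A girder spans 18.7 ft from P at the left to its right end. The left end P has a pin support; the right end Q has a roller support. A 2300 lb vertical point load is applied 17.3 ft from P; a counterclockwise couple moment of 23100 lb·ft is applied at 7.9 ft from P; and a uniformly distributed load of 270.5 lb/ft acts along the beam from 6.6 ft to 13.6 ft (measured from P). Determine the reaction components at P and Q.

P_x = 0, P_y = 2278 lb, Q_y = 1915 lb

Resultant of the distributed load: 270.5 × 7 = 1893.5 lb at 10.1 ft from P.
ΣM about P: Q_y·18.7 − 2300·17.3 + 23100 − (270.5·7)·10.1 = 0 → Q_y = 35814.35/18.7 = 1915.21 ≈ 1915 lb.
ΣF_y = 0: P_y + 1915.21 − 2300 − 270.5·7 = 0 → P_y = 2278 lb.
ΣF_x = 0: no horizontal applied forces, so P_x = 0.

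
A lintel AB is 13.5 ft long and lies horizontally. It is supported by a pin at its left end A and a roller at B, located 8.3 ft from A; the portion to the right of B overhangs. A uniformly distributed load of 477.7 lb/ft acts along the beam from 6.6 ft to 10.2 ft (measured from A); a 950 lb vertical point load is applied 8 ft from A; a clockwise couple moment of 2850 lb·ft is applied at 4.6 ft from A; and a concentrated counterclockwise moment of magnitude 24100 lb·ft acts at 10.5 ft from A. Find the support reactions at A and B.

Resultant of the distributed load: 477.7 × 3.6 = 1719.72 lb at 8.4 ft from A.
ΣM about A: B_y·8.3 − (477.7·3.6)·8.4 − 950·8 − 2850 + 24100 = 0 → B_y = 795.648/8.3 = 95.8612 ≈ 95.86 lb.
ΣF_y = 0: A_y + 95.8612 − 477.7·3.6 − 950 = 0 → A_y = 2574 lb.
ΣF_x = 0: no horizontal applied forces, so A_x = 0.

A_x = 0, A_y = 2574 lb, B_y = 95.86 lb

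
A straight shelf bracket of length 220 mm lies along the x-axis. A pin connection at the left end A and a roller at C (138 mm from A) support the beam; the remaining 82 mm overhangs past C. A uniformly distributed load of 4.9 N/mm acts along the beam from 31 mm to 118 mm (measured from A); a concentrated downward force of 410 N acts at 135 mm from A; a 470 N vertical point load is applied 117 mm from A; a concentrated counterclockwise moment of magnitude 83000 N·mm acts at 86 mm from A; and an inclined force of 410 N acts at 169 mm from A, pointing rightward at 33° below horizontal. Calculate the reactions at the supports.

A_x = -343.9 N, A_y = 827.9 N, C_y = 701.7 N

Resultant of the distributed load: 4.9 × 87 = 426.3 N at 74.5 mm from A.
Taking moments about A: C_y·138 − (4.9·87)·74.5 − 410·135 − 470·117 + 83000 − 410·sin33°·169 = 0 → C_y = 96837.4/138 = 701.72 ≈ 701.7 N.
ΣF_y = 0: A_y + 701.72 − 4.9·87 − 410 − 470 − 410·sin33° = 0 → A_y = 827.9 N.
ΣF_x = 0: A_x + 410·cos33° = 0 → A_x = -343.9 N.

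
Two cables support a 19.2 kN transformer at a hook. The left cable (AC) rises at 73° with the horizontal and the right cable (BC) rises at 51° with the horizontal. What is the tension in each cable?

T_AC = 14.57 kN, T_BC = 6.771 kN

ΣF_x = 0: −T_AC·cos73° + T_BC·cos51° = 0 → T_BC = 0.464583·T_AC.
ΣF_y = 0: T_AC·sin73° + T_BC·sin51° = 19.2.
Substitute: T_AC·(0.956305 + 0.464583·0.777146) = 19.2 → T_AC = 14.5747 ≈ 14.57 kN.
Then T_BC = 0.464583 × 14.5747 = 6.771 kN.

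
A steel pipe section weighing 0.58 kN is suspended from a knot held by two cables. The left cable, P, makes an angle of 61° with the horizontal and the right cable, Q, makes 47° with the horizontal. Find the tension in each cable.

T_P = 0.4159 kN, T_Q = 0.2957 kN

ΣF_x = 0: −T_P·cos61° + T_Q·cos47° = 0 → T_Q = 0.710866·T_P.
ΣF_y = 0: T_P·sin61° + T_Q·sin47° = 0.58.
Substitute: T_P·(0.87462 + 0.710866·0.731354) = 0.58 → T_P = 0.415915 ≈ 0.4159 kN.
Then T_Q = 0.710866 × 0.415915 = 0.2957 kN.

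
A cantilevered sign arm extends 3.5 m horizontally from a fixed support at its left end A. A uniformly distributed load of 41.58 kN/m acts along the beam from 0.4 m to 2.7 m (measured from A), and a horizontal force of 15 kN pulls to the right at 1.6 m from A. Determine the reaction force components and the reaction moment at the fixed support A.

Resultant of the distributed load: 41.58 × 2.3 = 95.634 kN at 1.55 m from A.
ΣF_x = 0: A_x + 15 = 0 → A_x = -15.00 kN.
ΣF_y = 0: A_y − 41.58·2.3 = 0 → A_y = 95.63 kN.
ΣM about A: M_A − (41.58·2.3)·1.55 = 0 → M_A = 148.2 kN·m.

A_x = -15.00 kN, A_y = 95.63 kN, M_A = 148.2 kN·m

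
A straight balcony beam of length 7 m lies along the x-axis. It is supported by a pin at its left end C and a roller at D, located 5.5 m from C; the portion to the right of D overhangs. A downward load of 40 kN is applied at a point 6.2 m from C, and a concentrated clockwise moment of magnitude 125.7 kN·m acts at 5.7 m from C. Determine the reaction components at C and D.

C_x = 0, C_y = -27.95 kN, D_y = 67.95 kN

ΣM about C: D_y·5.5 − 40·6.2 − 125.7 = 0 → D_y = 373.7/5.5 = 67.9455 ≈ 67.95 kN.
ΣF_y = 0: C_y + 67.9455 − 40 = 0 → C_y = -27.95 kN.
ΣF_x = 0: no horizontal applied forces, so C_x = 0.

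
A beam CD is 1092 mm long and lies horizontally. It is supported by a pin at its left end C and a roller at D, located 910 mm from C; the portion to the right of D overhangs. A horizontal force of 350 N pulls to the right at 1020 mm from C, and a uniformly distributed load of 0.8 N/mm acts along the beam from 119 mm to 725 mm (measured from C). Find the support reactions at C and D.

Resultant of the distributed load: 0.8 × 606 = 484.8 N at 422 mm from C.
Moments about C: D_y·910 − (0.8·606)·422 = 0 → D_y = 204585.6/910 = 224.819 ≈ 224.8 N.
ΣF_y = 0: C_y + 224.819 − 0.8·606 = 0 → C_y = 260.0 N.
ΣF_x = 0: C_x + 350 = 0 → C_x = -350.0 N.

C_x = -350.0 N, C_y = 260.0 N, D_y = 224.8 N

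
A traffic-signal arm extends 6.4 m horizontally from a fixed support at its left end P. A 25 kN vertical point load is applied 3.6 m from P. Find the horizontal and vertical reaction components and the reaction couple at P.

P_x = 0, P_y = 25.00 kN, M_P = 90.00 kN·m

ΣF_x = 0: P_x = 0.
ΣF_y = 0: P_y − 25 = 0 → P_y = 25.00 kN.
ΣM about P: M_P − 25·3.6 = 0 → M_P = 90.00 kN·m.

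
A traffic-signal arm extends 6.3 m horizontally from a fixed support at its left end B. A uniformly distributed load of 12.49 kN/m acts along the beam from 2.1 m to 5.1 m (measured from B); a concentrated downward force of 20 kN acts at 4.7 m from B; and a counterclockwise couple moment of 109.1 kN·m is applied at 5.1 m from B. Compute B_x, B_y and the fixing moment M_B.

B_x = 0, B_y = 57.47 kN, M_B = 119.8 kN·m

Resultant of the distributed load: 12.49 × 3 = 37.47 kN at 3.6 m from B.
ΣF_x = 0: B_x = 0.
ΣF_y = 0: B_y − 12.49·3 − 20 = 0 → B_y = 57.47 kN.
ΣM about B: M_B − (12.49·3)·3.6 − 20·4.7 + 109.1 = 0 → M_B = 119.8 kN·m.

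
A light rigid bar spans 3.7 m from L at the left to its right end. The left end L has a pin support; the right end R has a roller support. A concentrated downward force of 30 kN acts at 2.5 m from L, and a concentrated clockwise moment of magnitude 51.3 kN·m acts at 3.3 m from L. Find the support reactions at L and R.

Taking moments about L: R_y·3.7 − 30·2.5 − 51.3 = 0 → R_y = 126.3/3.7 = 34.1351 ≈ 34.14 kN.
ΣF_y = 0: L_y + 34.1351 − 30 = 0 → L_y = -4.135 kN.
ΣF_x = 0: no horizontal applied forces, so L_x = 0.

L_x = 0, L_y = -4.135 kN, R_y = 34.14 kN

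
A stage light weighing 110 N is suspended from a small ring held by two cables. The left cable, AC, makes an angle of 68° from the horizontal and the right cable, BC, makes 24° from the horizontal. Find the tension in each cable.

T_AC = 100.6 N, T_BC = 41.23 N

ΣF_x = 0: −T_AC·cos68° + T_BC·cos24° = 0 → T_BC = 0.410058·T_AC.
ΣF_y = 0: T_AC·sin68° + T_BC·sin24° = 110.
Substitute: T_AC·(0.927184 + 0.410058·0.406737) = 110 → T_AC = 100.551 ≈ 100.6 N.
Then T_BC = 0.410058 × 100.551 = 41.23 N.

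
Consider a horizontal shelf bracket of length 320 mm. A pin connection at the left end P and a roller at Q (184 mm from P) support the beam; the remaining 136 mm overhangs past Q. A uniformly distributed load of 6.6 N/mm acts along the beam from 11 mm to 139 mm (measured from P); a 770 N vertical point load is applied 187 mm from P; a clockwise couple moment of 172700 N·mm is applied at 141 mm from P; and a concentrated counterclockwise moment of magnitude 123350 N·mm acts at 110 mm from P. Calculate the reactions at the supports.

Resultant of the distributed load: 6.6 × 128 = 844.8 N at 75 mm from P.
Moments about P: Q_y·184 − (6.6·128)·75 − 770·187 − 172700 + 123350 = 0 → Q_y = 256700/184 = 1395.11 ≈ 1395 N.
ΣF_y = 0: P_y + 1395.11 − 6.6·128 − 770 = 0 → P_y = 219.7 N.
ΣF_x = 0: no horizontal applied forces, so P_x = 0.

P_x = 0, P_y = 219.7 N, Q_y = 1395 N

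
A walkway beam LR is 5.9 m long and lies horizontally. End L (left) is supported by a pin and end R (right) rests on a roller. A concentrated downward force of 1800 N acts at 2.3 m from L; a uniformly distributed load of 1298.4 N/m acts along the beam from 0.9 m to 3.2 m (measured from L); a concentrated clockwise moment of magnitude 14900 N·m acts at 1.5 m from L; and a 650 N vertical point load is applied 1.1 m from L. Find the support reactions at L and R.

L_x = 0, L_y = 1050 N, R_y = 4386 N

Resultant of the distributed load: 1298.4 × 2.3 = 2986.32 N at 2.05 m from L.
Moments about L: R_y·5.9 − 1800·2.3 − (1298.4·2.3)·2.05 − 14900 − 650·1.1 = 0 → R_y = 25876.956/5.9 = 4385.92 ≈ 4386 N.
ΣF_y = 0: L_y + 4385.92 − 1800 − 1298.4·2.3 − 650 = 0 → L_y = 1050 N.
ΣF_x = 0: no horizontal applied forces, so L_x = 0.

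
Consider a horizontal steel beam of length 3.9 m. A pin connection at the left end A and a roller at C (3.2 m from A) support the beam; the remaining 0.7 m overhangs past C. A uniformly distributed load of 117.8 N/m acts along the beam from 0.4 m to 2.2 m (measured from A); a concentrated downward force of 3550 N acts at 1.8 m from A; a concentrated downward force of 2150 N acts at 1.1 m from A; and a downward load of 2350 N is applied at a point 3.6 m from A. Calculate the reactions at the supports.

A_x = 0, A_y = 2796 N, C_y = 5466 N

Resultant of the distributed load: 117.8 × 1.8 = 212.04 N at 1.3 m from A.
ΣM about A: C_y·3.2 − (117.8·1.8)·1.3 − 3550·1.8 − 2150·1.1 − 2350·3.6 = 0 → C_y = 17490.652/3.2 = 5465.83 ≈ 5466 N.
ΣF_y = 0: A_y + 5465.83 − 117.8·1.8 − 3550 − 2150 − 2350 = 0 → A_y = 2796 N.
ΣF_x = 0: no horizontal applied forces, so A_x = 0.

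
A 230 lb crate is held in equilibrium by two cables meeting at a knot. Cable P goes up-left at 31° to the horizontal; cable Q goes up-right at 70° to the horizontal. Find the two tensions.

T_P = 80.14 lb, T_Q = 200.8 lb

ΣF_x = 0: −T_P·cos31° + T_Q·cos70° = 0 → T_Q = 2.50619·T_P.
ΣF_y = 0: T_P·sin31° + T_Q·sin70° = 230.
Substitute: T_P·(0.515038 + 2.50619·0.939693) = 230 → T_P = 80.1369 ≈ 80.14 lb.
Then T_Q = 2.50619 × 80.1369 = 200.8 lb.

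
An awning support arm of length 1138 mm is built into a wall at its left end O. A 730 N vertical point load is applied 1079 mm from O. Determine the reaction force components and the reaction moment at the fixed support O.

ΣF_x = 0: O_x = 0.
ΣF_y = 0: O_y − 730 = 0 → O_y = 730.0 N.
ΣM about O: M_O − 730·1079 = 0 → M_O = 787700 N·mm.

O_x = 0, O_y = 730.0 N, M_O = 787700 N·mm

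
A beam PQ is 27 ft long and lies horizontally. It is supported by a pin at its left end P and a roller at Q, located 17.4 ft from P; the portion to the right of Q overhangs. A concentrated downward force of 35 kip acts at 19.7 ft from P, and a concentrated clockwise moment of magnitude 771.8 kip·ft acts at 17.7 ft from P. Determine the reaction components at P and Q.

ΣM about P: Q_y·17.4 − 35·19.7 − 771.8 = 0 → Q_y = 1461.3/17.4 = 83.9828 ≈ 83.98 kip.
ΣF_y = 0: P_y + 83.9828 − 35 = 0 → P_y = -48.98 kip.
ΣF_x = 0: no horizontal applied forces, so P_x = 0.

P_x = 0, P_y = -48.98 kip, Q_y = 83.98 kip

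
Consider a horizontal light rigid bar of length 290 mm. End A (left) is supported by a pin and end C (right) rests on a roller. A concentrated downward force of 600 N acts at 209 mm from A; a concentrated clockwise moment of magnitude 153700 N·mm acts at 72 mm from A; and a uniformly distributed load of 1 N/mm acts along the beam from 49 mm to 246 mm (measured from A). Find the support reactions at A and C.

A_x = 0, A_y = -265.6 N, C_y = 1063 N

Resultant of the distributed load: 1 × 197 = 197 N at 147.5 mm from A.
ΣM about A: C_y·290 − 600·209 − 153700 − (1·197)·147.5 = 0 → C_y = 308157.5/290 = 1062.61 ≈ 1063 N.
ΣF_y = 0: A_y + 1062.61 − 600 − 1·197 = 0 → A_y = -265.6 N.
ΣF_x = 0: no horizontal applied forces, so A_x = 0.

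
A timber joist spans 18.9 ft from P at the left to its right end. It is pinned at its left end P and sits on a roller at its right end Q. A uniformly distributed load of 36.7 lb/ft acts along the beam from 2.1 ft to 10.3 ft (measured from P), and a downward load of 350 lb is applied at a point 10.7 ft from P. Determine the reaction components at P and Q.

P_x = 0, P_y = 354.1 lb, Q_y = 296.9 lb

Resultant of the distributed load: 36.7 × 8.2 = 300.94 lb at 6.2 ft from P.
Taking moments about P: Q_y·18.9 − (36.7·8.2)·6.2 − 350·10.7 = 0 → Q_y = 5610.828/18.9 = 296.869 ≈ 296.9 lb.
ΣF_y = 0: P_y + 296.869 − 36.7·8.2 − 350 = 0 → P_y = 354.1 lb.
ΣF_x = 0: no horizontal applied forces, so P_x = 0.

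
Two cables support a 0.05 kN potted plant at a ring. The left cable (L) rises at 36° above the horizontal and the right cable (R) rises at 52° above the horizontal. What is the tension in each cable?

T_L = 0.03080 kN, T_R = 0.04048 kN

ΣF_x = 0: −T_L·cos36° + T_R·cos52° = 0 → T_R = 1.31406·T_L.
ΣF_y = 0: T_L·sin36° + T_R·sin52° = 0.05.
Substitute: T_L·(0.587785 + 1.31406·0.788011) = 0.05 → T_L = 0.0308019 ≈ 0.03080 kN.
Then T_R = 1.31406 × 0.0308019 = 0.04048 kN.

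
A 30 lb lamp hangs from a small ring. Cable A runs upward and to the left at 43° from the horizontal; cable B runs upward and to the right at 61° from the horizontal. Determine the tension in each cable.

T_A = 14.99 lb, T_B = 22.61 lb

ΣF_x = 0: −T_A·cos43° + T_B·cos61° = 0 → T_B = 1.50854·T_A.
ΣF_y = 0: T_A·sin43° + T_B·sin61° = 30.
Substitute: T_A·(0.681998 + 1.50854·0.87462) = 30 → T_A = 14.9895 ≈ 14.99 lb.
Then T_B = 1.50854 × 14.9895 = 22.61 lb.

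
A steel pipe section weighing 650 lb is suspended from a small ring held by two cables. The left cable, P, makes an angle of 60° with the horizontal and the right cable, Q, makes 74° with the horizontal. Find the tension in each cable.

ΣF_x = 0: −T_P·cos60° + T_Q·cos74° = 0 → T_Q = 1.81398·T_P.
ΣF_y = 0: T_P·sin60° + T_Q·sin74° = 650.
Substitute: T_P·(0.866025 + 1.81398·0.961262) = 650 → T_P = 249.067 ≈ 249.1 lb.
Then T_Q = 1.81398 × 249.067 = 451.8 lb.

T_P = 249.1 lb, T_Q = 451.8 lb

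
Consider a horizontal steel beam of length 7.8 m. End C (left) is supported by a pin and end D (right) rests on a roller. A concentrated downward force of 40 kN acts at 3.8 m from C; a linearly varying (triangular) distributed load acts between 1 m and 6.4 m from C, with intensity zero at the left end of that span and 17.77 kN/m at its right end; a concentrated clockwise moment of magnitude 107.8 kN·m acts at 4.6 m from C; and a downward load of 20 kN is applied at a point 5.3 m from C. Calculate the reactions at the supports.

Resultant of the triangular load: ½ × 17.77 × 5.4 = 47.979 kN, acting at 4.6 m from C (one-third of the span from the peak).
ΣM about C: D_y·7.8 − 40·3.8 − (½·17.77·5.4)·4.6 − 107.8 − 20·5.3 = 0 → D_y = 586.5034/7.8 = 75.1927 ≈ 75.19 kN.
ΣF_y = 0: C_y + 75.1927 − 40 − ½·17.77·5.4 − 20 = 0 → C_y = 32.79 kN.
ΣF_x = 0: no horizontal applied forces, so C_x = 0.

C_x = 0, C_y = 32.79 kN, D_y = 75.19 kN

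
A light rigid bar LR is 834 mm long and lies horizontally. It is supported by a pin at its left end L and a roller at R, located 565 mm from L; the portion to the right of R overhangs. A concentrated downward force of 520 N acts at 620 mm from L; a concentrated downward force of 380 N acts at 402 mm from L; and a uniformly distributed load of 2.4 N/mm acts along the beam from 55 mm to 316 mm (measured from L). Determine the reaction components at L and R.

Resultant of the distributed load: 2.4 × 261 = 626.4 N at 185.5 mm from L.
Moments about L: R_y·565 − 520·620 − 380·402 − (2.4·261)·185.5 = 0 → R_y = 591357.2/565 = 1046.65 ≈ 1047 N.
ΣF_y = 0: L_y + 1046.65 − 520 − 380 − 2.4·261 = 0 → L_y = 479.8 N.
ΣF_x = 0: no horizontal applied forces, so L_x = 0.

L_x = 0, L_y = 479.8 N, R_y = 1047 N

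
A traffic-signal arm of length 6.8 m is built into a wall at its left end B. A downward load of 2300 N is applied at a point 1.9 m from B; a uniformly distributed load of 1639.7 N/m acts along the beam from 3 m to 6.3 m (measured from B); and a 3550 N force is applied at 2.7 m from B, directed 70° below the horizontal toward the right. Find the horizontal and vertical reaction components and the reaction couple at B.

Resultant of the distributed load: 1639.7 × 3.3 = 5411.01 N at 4.65 m from B.
ΣF_x = 0: B_x + 3550·cos70° = 0 → B_x = -1214 N.
ΣF_y = 0: B_y − 2300 − 1639.7·3.3 − 3550·sin70° = 0 → B_y = 11050 N.
ΣM about B: M_B − 2300·1.9 − (1639.7·3.3)·4.65 − 3550·sin70°·2.7 = 0 → M_B = 38540 N·m.

B_x = -1214 N, B_y = 11050 N, M_B = 38540 N·m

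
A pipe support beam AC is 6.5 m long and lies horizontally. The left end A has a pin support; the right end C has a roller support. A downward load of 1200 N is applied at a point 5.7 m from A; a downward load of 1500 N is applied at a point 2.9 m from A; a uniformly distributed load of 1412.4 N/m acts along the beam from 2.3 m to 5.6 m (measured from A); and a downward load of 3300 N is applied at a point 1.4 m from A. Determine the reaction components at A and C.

A_x = 0, A_y = 5396 N, C_y = 5265 N

Resultant of the distributed load: 1412.4 × 3.3 = 4660.92 N at 3.95 m from A.
Moments about A: C_y·6.5 − 1200·5.7 − 1500·2.9 − (1412.4·3.3)·3.95 − 3300·1.4 = 0 → C_y = 34220.634/6.5 = 5264.71 ≈ 5265 N.
ΣF_y = 0: A_y + 5264.71 − 1200 − 1500 − 1412.4·3.3 − 3300 = 0 → A_y = 5396 N.
ΣF_x = 0: no horizontal applied forces, so A_x = 0.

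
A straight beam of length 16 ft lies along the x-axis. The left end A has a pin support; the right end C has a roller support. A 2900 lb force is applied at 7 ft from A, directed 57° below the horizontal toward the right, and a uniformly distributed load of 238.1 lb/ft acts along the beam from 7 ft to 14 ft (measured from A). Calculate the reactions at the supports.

Resultant of the distributed load: 238.1 × 7 = 1666.7 lb at 10.5 ft from A.
ΣM about A: C_y·16 − 2900·sin57°·7 − (238.1·7)·10.5 = 0 → C_y = 34525.4/16 = 2157.84 ≈ 2158 lb.
ΣF_y = 0: A_y + 2157.84 − 2900·sin57° − 238.1·7 = 0 → A_y = 1941 lb.
ΣF_x = 0: A_x + 2900·cos57° = 0 → A_x = -1579 lb.

A_x = -1579 lb, A_y = 1941 lb, C_y = 2158 lb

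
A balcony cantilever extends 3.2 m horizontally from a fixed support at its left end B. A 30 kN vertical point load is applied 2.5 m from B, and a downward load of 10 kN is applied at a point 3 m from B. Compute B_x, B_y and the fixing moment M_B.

B_x = 0, B_y = 40.00 kN, M_B = 105.0 kN·m

ΣF_x = 0: B_x = 0.
ΣF_y = 0: B_y − 30 − 10 = 0 → B_y = 40.00 kN.
ΣM about B: M_B − 30·2.5 − 10·3 = 0 → M_B = 105.0 kN·m.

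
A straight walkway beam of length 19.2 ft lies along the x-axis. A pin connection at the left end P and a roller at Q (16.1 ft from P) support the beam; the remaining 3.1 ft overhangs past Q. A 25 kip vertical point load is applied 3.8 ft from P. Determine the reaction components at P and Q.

Taking moments about P: Q_y·16.1 − 25·3.8 = 0 → Q_y = 95/16.1 = 5.90062 ≈ 5.901 kip.
ΣF_y = 0: P_y + 5.90062 − 25 = 0 → P_y = 19.10 kip.
ΣF_x = 0: no horizontal applied forces, so P_x = 0.

P_x = 0, P_y = 19.10 kip, Q_y = 5.901 kip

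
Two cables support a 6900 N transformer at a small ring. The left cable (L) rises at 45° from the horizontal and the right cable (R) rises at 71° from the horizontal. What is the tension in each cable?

ΣF_x = 0: −T_L·cos45° + T_R·cos71° = 0 → T_R = 2.17192·T_L.
ΣF_y = 0: T_L·sin45° + T_R·sin71° = 6900.
Substitute: T_L·(0.707107 + 2.17192·0.945519) = 6900 → T_L = 2499.37 ≈ 2499 N.
Then T_R = 2.17192 × 2499.37 = 5428 N.

T_L = 2499 N, T_R = 5428 N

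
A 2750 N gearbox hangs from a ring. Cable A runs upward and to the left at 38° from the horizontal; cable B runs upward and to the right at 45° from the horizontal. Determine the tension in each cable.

T_A = 1959 N, T_B = 2183 N

ΣF_x = 0: −T_A·cos38° + T_B·cos45° = 0 → T_B = 1.11442·T_A.
ΣF_y = 0: T_A·sin38° + T_B·sin45° = 2750.
Substitute: T_A·(0.615661 + 1.11442·0.707107) = 2750 → T_A = 1959.14 ≈ 1959 N.
Then T_B = 1.11442 × 1959.14 = 2183 N.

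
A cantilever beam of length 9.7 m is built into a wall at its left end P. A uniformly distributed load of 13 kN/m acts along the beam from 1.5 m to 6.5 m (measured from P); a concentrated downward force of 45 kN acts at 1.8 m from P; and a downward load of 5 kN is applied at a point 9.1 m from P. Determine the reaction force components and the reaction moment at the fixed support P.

Resultant of the distributed load: 13 × 5 = 65 kN at 4 m from P.
ΣF_x = 0: P_x = 0.
ΣF_y = 0: P_y − 13·5 − 45 − 5 = 0 → P_y = 115.0 kN.
ΣM about P: M_P − (13·5)·4 − 45·1.8 − 5·9.1 = 0 → M_P = 386.5 kN·m.

P_x = 0, P_y = 115.0 kN, M_P = 386.5 kN·m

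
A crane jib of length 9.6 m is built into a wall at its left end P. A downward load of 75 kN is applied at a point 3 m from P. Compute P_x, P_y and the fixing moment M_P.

P_x = 0, P_y = 75.00 kN, M_P = 225.0 kN·m

ΣF_x = 0: P_x = 0.
ΣF_y = 0: P_y − 75 = 0 → P_y = 75.00 kN.
ΣM about P: M_P − 75·3 = 0 → M_P = 225.0 kN·m.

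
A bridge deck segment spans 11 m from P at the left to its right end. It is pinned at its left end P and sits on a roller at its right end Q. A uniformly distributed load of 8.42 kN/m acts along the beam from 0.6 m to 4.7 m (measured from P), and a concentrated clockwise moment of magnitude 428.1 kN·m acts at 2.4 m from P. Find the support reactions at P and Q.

Resultant of the distributed load: 8.42 × 4.1 = 34.522 kN at 2.65 m from P.
Moments about P: Q_y·11 − (8.42·4.1)·2.65 − 428.1 = 0 → Q_y = 519.5833/11 = 47.2348 ≈ 47.23 kN.
ΣF_y = 0: P_y + 47.2348 − 8.42·4.1 = 0 → P_y = -12.71 kN.
ΣF_x = 0: no horizontal applied forces, so P_x = 0.

P_x = 0, P_y = -12.71 kN, Q_y = 47.23 kN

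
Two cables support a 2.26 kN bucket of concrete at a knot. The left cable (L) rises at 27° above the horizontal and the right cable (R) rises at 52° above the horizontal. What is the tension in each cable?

T_L = 1.417 kN, T_R = 2.051 kN

ΣF_x = 0: −T_L·cos27° + T_R·cos52° = 0 → T_R = 1.44723·T_L.
ΣF_y = 0: T_L·sin27° + T_R·sin52° = 2.26.
Substitute: T_L·(0.45399 + 1.44723·0.788011) = 2.26 → T_L = 1.41744 ≈ 1.417 kN.
Then T_R = 1.44723 × 1.41744 = 2.051 kN.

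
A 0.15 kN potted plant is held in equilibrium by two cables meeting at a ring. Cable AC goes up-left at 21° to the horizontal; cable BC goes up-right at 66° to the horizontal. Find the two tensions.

ΣF_x = 0: −T_AC·cos21° + T_BC·cos66° = 0 → T_BC = 2.29529·T_AC.
ΣF_y = 0: T_AC·sin21° + T_BC·sin66° = 0.15.
Substitute: T_AC·(0.358368 + 2.29529·0.913545) = 0.15 → T_AC = 0.0610944 ≈ 0.06109 kN.
Then T_BC = 2.29529 × 0.0610944 = 0.1402 kN.

T_AC = 0.06109 kN, T_BC = 0.1402 kN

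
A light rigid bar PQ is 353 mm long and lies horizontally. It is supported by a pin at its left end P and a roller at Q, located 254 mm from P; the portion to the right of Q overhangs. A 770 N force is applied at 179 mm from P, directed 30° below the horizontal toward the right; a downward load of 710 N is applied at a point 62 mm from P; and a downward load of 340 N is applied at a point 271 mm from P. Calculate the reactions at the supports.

Taking moments about P: Q_y·254 − 770·sin30°·179 − 710·62 − 340·271 = 0 → Q_y = 205075/254 = 807.382 ≈ 807.4 N.
ΣF_y = 0: P_y + 807.382 − 770·sin30° − 710 − 340 = 0 → P_y = 627.6 N.
ΣF_x = 0: P_x + 770·cos30° = 0 → P_x = -666.8 N.

P_x = -666.8 N, P_y = 627.6 N, Q_y = 807.4 N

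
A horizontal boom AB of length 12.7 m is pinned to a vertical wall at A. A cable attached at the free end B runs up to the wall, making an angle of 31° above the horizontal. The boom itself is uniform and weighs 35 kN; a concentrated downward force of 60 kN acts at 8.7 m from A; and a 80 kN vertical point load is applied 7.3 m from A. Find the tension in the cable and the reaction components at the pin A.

T = 203.1 kN, A_x = 174.1 kN, A_y = 70.41 kN

ΣM about A: T·sin31°·12.7 − 35·6.35 − 60·8.7 − 80·7.3 = 0 → T = 1328.25/(12.7·0.515038) = 203.066 ≈ 203.1 kN.
ΣF_x = 0: A_x − T·cos31° = 0 → A_x = 203.066 × 0.857167 = 174.1 kN.
ΣF_y = 0: A_y + T·sin31° − 35 − 60 − 80 = 0 → A_y = 175 − 203.066 × 0.515038 = 70.41 kN.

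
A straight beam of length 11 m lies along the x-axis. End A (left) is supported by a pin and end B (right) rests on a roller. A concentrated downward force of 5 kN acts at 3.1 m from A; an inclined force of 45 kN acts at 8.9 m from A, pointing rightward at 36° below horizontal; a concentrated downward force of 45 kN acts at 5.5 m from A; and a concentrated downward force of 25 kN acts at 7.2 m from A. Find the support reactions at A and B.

A_x = -36.41 kN, A_y = 39.78 kN, B_y = 61.67 kN

Moments about A: B_y·11 − 5·3.1 − 45·sin36°·8.9 − 45·5.5 − 25·7.2 = 0 → B_y = 678.408/11 = 61.6735 ≈ 61.67 kN.
ΣF_y = 0: A_y + 61.6735 − 5 − 45·sin36° − 45 − 25 = 0 → A_y = 39.78 kN.
ΣF_x = 0: A_x + 45·cos36° = 0 → A_x = -36.41 kN.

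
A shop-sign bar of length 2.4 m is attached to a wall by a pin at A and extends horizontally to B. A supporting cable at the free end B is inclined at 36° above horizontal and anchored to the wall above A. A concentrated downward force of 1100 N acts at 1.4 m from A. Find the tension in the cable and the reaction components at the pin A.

ΣM about A: T·sin36°·2.4 − 1100·1.4 = 0 → T = 1540/(2.4·0.587785) = 1091.67 ≈ 1092 N.
ΣF_x = 0: A_x − T·cos36° = 0 → A_x = 1091.67 × 0.809017 = 883.2 N.
ΣF_y = 0: A_y + T·sin36° − 1100 = 0 → A_y = 1100 − 1091.67 × 0.587785 = 458.3 N.

T = 1092 N, A_x = 883.2 N, A_y = 458.3 N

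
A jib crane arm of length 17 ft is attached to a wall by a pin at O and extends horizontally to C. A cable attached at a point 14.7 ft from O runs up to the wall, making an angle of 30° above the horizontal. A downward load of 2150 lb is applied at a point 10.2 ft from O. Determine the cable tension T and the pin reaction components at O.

T = 2984 lb, O_x = 2584 lb, O_y = 658.2 lb

ΣM about O: T·sin30°·14.7 − 2150·10.2 = 0 → T = 21930/(14.7·0.5) = 2983.67 ≈ 2984 lb.
ΣF_x = 0: O_x − T·cos30° = 0 → O_x = 2983.67 × 0.866025 = 2584 lb.
ΣF_y = 0: O_y + T·sin30° − 2150 = 0 → O_y = 2150 − 2983.67 × 0.5 = 658.2 lb.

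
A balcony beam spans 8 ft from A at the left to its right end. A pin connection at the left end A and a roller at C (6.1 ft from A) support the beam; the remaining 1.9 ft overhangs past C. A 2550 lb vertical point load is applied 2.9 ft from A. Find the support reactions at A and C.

A_x = 0, A_y = 1338 lb, C_y = 1212 lb

Taking moments about A: C_y·6.1 − 2550·2.9 = 0 → C_y = 7395/6.1 = 1212.3 ≈ 1212 lb.
ΣF_y = 0: A_y + 1212.3 − 2550 = 0 → A_y = 1338 lb.
ΣF_x = 0: no horizontal applied forces, so A_x = 0.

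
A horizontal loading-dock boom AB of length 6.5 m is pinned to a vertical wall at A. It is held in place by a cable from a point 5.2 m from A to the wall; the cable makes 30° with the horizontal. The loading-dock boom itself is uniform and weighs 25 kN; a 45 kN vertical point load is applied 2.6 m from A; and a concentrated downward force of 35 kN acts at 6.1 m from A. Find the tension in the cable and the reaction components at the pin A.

ΣM about A: T·sin30°·5.2 − 25·3.25 − 45·2.6 − 35·6.1 = 0 → T = 411.75/(5.2·0.5) = 158.365 ≈ 158.4 kN.
ΣF_x = 0: A_x − T·cos30° = 0 → A_x = 158.365 × 0.866025 = 137.1 kN.
ΣF_y = 0: A_y + T·sin30° − 25 − 45 − 35 = 0 → A_y = 105 − 158.365 × 0.5 = 25.82 kN.

T = 158.4 kN, A_x = 137.1 kN, A_y = 25.82 kN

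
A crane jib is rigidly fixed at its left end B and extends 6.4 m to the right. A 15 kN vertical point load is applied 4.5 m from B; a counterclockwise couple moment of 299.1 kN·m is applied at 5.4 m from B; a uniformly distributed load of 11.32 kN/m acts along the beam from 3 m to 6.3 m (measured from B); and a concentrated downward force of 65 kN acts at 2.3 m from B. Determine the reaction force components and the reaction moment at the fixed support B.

B_x = 0, B_y = 117.4 kN, M_B = 91.61 kN·m

Resultant of the distributed load: 11.32 × 3.3 = 37.356 kN at 4.65 m from B.
ΣF_x = 0: B_x = 0.
ΣF_y = 0: B_y − 15 − 11.32·3.3 − 65 = 0 → B_y = 117.4 kN.
ΣM about B: M_B − 15·4.5 + 299.1 − (11.32·3.3)·4.65 − 65·2.3 = 0 → M_B = 91.61 kN·m.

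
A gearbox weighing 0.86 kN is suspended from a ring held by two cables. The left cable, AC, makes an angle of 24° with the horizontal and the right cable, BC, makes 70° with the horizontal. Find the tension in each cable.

ΣF_x = 0: −T_AC·cos24° + T_BC·cos70° = 0 → T_BC = 2.67103·T_AC.
ΣF_y = 0: T_AC·sin24° + T_BC·sin70° = 0.86.
Substitute: T_AC·(0.406737 + 2.67103·0.939693) = 0.86 → T_AC = 0.294855 ≈ 0.2949 kN.
Then T_BC = 2.67103 × 0.294855 = 0.7876 kN.

T_AC = 0.2949 kN, T_BC = 0.7876 kN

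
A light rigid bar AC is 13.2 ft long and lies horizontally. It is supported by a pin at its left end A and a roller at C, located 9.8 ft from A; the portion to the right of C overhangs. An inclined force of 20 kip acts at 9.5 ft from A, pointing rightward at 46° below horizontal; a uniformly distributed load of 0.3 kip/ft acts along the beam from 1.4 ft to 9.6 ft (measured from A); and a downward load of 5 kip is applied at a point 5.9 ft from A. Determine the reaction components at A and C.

A_x = -13.89 kip, A_y = 3.510 kip, C_y = 18.34 kip

Resultant of the distributed load: 0.3 × 8.2 = 2.46 kip at 5.5 ft from A.
ΣM about A: C_y·9.8 − 20·sin46°·9.5 − (0.3·8.2)·5.5 − 5·5.9 = 0 → C_y = 179.705/9.8 = 18.3372 ≈ 18.34 kip.
ΣF_y = 0: A_y + 18.3372 − 20·sin46° − 0.3·8.2 − 5 = 0 → A_y = 3.510 kip.
ΣF_x = 0: A_x + 20·cos46° = 0 → A_x = -13.89 kip.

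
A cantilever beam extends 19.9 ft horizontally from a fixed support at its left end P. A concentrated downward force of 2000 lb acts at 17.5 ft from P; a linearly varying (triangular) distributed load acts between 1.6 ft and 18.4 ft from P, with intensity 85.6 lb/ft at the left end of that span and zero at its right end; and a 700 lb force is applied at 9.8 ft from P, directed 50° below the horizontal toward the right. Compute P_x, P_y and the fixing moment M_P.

Resultant of the triangular load: ½ × 85.6 × 16.8 = 719.04 lb, acting at 7.2 ft from P (one-third of the span from the peak).
ΣF_x = 0: P_x + 700·cos50° = 0 → P_x = -450.0 lb.
ΣF_y = 0: P_y − 2000 − ½·85.6·16.8 − 700·sin50° = 0 → P_y = 3255 lb.
ΣM about P: M_P − 2000·17.5 − (½·85.6·16.8)·7.2 − 700·sin50°·9.8 = 0 → M_P = 45430 lb·ft.

P_x = -450.0 lb, P_y = 3255 lb, M_P = 45430 lb·ft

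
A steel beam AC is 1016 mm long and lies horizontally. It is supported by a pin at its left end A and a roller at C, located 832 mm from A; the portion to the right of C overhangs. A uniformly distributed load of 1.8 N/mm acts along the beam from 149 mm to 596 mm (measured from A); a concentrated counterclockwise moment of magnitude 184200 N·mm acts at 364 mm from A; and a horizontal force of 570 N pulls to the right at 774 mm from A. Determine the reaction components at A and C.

Resultant of the distributed load: 1.8 × 447 = 804.6 N at 372.5 mm from A.
Taking moments about A: C_y·832 − (1.8·447)·372.5 + 184200 = 0 → C_y = 115513.5/832 = 138.838 ≈ 138.8 N.
ΣF_y = 0: A_y + 138.838 − 1.8·447 = 0 → A_y = 665.8 N.
ΣF_x = 0: A_x + 570 = 0 → A_x = -570.0 N.

A_x = -570.0 N, A_y = 665.8 N, C_y = 138.8 N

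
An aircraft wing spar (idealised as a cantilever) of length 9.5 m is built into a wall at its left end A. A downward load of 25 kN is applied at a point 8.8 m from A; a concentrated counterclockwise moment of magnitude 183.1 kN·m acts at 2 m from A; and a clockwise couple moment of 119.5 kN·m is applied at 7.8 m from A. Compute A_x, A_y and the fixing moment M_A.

ΣF_x = 0: A_x = 0.
ΣF_y = 0: A_y − 25 = 0 → A_y = 25.00 kN.
ΣM about A: M_A − 25·8.8 + 183.1 − 119.5 = 0 → M_A = 156.4 kN·m.

A_x = 0, A_y = 25.00 kN, M_A = 156.4 kN·m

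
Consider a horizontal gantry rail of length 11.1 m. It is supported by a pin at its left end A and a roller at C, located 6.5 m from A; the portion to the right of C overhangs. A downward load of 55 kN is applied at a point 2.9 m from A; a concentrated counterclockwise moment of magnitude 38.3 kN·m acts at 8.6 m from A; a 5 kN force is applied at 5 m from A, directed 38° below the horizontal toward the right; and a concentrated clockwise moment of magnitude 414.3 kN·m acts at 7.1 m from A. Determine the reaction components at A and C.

ΣM about A: C_y·6.5 − 55·2.9 + 38.3 − 5·sin38°·5 − 414.3 = 0 → C_y = 550.892/6.5 = 84.7526 ≈ 84.75 kN.
ΣF_y = 0: A_y + 84.7526 − 55 − 5·sin38° = 0 → A_y = -26.67 kN.
ΣF_x = 0: A_x + 5·cos38° = 0 → A_x = -3.940 kN.

A_x = -3.940 kN, A_y = -26.67 kN, C_y = 84.75 kN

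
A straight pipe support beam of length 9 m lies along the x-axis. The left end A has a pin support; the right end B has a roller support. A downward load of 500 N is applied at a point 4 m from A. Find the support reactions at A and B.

A_x = 0, A_y = 277.8 N, B_y = 222.2 N

Taking moments about A: B_y·9 − 500·4 = 0 → B_y = 2000/9 = 222.222 ≈ 222.2 N.
ΣF_y = 0: A_y + 222.222 − 500 = 0 → A_y = 277.8 N.
ΣF_x = 0: no horizontal applied forces, so A_x = 0.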